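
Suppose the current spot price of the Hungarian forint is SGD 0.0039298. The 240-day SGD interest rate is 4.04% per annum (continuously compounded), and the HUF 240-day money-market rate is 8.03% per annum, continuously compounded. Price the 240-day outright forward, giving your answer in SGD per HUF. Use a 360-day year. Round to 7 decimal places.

T = 240/360 years.
Growth of 1 SGD over T: e^(0.0404×240/360) = 1.0272993.
HUF accumulates by e^(0.0803×240/360) = 1.0549922.
So F = 0.0039298 × 1.0272993 / 1.0549922 = 0.003826645 (SGD/HUF).

0.0038266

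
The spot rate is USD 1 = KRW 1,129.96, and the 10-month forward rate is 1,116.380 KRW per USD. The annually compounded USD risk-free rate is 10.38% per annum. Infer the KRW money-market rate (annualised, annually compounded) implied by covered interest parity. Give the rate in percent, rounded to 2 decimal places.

T = 10/12 years.
F/S = 1116.38/1129.96 = 0.9879819 = (growth of KRW) / (growth of USD).
The USD side grows by (1 + 0.1038)^(10/12) = 1.0857804.
So the KRW growth factor = 1.0727314.
r = 1.0727314^(12/10) − 1 = 0.087901 → 8.79%.

8.79%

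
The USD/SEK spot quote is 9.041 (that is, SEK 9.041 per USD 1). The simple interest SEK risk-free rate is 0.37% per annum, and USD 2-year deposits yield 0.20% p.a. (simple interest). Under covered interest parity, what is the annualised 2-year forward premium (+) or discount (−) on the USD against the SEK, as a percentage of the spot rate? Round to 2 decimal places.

+0.17%

T = 2 years.
No-arbitrage forward: 9.041 × 1.007400 / 1.004000 = 9.071617 SEK/USD.
Annualised premium = (F − S)/S × (1/T) = (9.071617 − 9.041)/9.041 ÷ 2 = 0.17%.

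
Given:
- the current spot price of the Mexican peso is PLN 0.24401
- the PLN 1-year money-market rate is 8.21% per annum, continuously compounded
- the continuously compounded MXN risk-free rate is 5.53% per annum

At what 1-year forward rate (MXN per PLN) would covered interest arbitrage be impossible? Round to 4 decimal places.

3.9898

T = 1 year.
PLN accumulates by e^(0.0821×1) = 1.0855644.
Growth of 1 MXN over T: e^(0.0553×1) = 1.0568576.
So F = 0.24401 × 1.0855644 / 1.0568576 = 0.2506379 (PLN/MXN).
Quoted the other way: 1/0.2506379 = 3.9898 MXN per PLN.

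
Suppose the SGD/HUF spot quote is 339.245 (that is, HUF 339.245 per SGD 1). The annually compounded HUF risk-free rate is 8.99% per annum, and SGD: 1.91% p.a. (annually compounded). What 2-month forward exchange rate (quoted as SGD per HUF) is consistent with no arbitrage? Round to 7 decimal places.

T = 2/12 years.
Growth of 1 HUF over T: (1 + 0.0899)^(2/12) = 1.0144511.
Growth of 1 SGD over T: (1 + 0.0191)^(2/12) = 1.0031583.
So F = 339.245 × 1.0144511 / 1.0031583 = 343.0640 (HUF/SGD).
Invert for SGD per HUF: 1 / 343.0640 = 0.0029149.

0.0029149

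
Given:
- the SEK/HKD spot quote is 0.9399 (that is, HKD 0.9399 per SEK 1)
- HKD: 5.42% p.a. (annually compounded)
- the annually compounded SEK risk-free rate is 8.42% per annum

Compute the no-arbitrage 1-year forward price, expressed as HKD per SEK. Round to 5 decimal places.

0.91389

T = 1 year.
Growth of 1 HKD over T: (1 + 0.0542)^1 = 1.054200.
Growth of 1 SEK over T: (1 + 0.0842)^1 = 1.084200.
CIP: F = S · (grow HKD)/(grow SEK) = 0.9399 × 1.054200/1.084200 = 0.9138928 HKD per SEK.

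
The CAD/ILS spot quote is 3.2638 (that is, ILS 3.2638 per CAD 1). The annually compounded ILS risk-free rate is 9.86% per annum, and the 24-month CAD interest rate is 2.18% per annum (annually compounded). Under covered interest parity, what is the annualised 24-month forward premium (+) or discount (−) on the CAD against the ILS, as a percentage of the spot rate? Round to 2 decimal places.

T = 2 years.
No-arbitrage forward: 3.2638 × 1.206922 / 1.0440752 = 3.7728624 ILS/CAD.
Annualised premium = (F − S)/S × (1/T) = (3.7728624 − 3.2638)/3.2638 ÷ 2 = 7.80%.

+7.80%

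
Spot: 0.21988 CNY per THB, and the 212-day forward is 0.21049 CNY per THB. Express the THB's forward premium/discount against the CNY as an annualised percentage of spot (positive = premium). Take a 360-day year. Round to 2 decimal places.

-7.25%

T = 212/360 years.
THB trades forward at -4.27051% vs spot over the period.
×(1/T) gives -7.25% p.a.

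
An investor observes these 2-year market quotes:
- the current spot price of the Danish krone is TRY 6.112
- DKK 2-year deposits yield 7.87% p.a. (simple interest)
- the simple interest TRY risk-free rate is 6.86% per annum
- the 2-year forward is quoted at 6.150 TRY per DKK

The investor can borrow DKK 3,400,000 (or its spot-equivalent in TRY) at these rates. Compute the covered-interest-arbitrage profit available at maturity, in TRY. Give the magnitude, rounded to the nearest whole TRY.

T = 2 years.
Keep in DKK, deliver into the forward: 3,400,000·1.157400·6.150 = TRY 24,201,234.00.
Swap to TRY now, deposit: 3,400,000·6.112·1.137200 = TRY 23,631,925.76.
The quoted forward overvalues DKK, so borrow TRY, buy DKK at spot, deposit the DKK at 7.87%, and sell the proceeds forward at 6.150.
Profit = 24,201,234.00 − 23,631,925.76 = TRY 569,308.

TRY 569,308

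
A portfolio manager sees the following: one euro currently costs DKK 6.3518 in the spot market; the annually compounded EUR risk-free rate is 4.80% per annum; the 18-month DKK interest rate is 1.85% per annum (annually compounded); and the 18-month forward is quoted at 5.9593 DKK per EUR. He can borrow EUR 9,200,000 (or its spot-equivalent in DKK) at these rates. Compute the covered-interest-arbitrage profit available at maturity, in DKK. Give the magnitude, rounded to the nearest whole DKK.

T = 18/12 years.
Route A — deposit EUR, sell forward: 9,200,000 × 1.0728572095 × 5.9593 = DKK 58,819,997.31.
Route B — convert at spot, deposit DKK: 9,200,000 × 6.3518 × 1.0278779507 = DKK 60,065,651.54.
The quoted forward undervalues EUR, so borrow EUR, convert to DKK at spot, deposit the DKK at 1.85%, and buy EUR forward at 5.9593 to cover the loan.
Arbitrage profit = |58,819,997.31 − 60,065,651.54| = DKK 1,245,654.

DKK 1,245,654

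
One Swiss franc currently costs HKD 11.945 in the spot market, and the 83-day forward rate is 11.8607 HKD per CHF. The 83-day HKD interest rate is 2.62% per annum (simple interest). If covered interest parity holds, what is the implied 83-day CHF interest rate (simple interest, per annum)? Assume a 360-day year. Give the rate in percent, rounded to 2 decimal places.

T = 83/360 years.
F/S = 11.8607/11.945 = 0.9929427 = (growth of HKD) / (growth of CHF).
The HKD side grows by 1 + 0.0262×83/360 = 1.0060406.
So the CHF growth factor = 1.013191.
r = (1.013191 − 1)/(83/360) = 0.057214 → 5.72%.

5.72%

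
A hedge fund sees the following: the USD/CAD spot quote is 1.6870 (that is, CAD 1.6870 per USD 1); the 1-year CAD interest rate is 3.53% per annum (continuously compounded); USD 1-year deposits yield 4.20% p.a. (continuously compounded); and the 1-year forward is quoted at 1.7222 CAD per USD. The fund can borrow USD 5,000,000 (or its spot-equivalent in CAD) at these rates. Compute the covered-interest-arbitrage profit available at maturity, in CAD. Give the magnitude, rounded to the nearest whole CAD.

T = 1 year.
Keep in USD, deliver into the forward: 5,000,000·1.042894479·1.7222 = CAD 8,980,364.36.
Swap to CAD now, deposit: 5,000,000·1.6870·1.035930441 = CAD 8,738,073.27.
The quoted forward overvalues USD, so borrow CAD, buy USD at spot, deposit the USD at 4.20%, and sell the proceeds forward at 1.7222.
The gap between the two covered legs is CAD 242,291.

CAD 242,291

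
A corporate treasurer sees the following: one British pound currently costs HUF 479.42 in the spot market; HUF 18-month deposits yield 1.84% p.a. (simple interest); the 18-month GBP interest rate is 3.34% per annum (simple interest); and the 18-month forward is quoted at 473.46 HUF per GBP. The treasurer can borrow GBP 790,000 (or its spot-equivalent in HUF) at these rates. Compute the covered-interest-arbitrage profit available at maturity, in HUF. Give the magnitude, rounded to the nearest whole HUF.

HUF 3,577,400

T = 18/12 years.
Keep in GBP, deliver into the forward: 790,000·1.050100·473.46 = HUF 392,772,473.34.
Swap to HUF now, deposit: 790,000·479.42·1.027600 = HUF 389,195,073.68.
The quoted forward overvalues GBP, so borrow HUF, buy GBP at spot, deposit the GBP at 3.34%, and sell the proceeds forward at 473.46.
Arbitrage profit = |392,772,473.34 − 389,195,073.68| = HUF 3,577,400.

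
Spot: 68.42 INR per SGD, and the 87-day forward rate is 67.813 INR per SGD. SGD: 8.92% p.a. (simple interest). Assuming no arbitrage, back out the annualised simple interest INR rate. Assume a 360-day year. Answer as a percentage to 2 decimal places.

5.17%

T = 87/360 years.
F/S = 67.813/68.42 = 0.9911283 = (growth of INR) / (growth of SGD).
SGD growth factor: 1 + 0.0892×87/360 = 1.0215567.
Hence g_INR = 1.0124938.
(1.0124938 − 1)/T = 0.051698, i.e. 5.17%.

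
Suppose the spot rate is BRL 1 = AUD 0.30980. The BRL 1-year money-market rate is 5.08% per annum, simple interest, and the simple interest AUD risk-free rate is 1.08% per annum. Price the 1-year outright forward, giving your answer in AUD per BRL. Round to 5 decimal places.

T = 1 year.
Growth of 1 AUD over T: 1 + 0.0108×1 = 1.010800.
Growth of 1 BRL over T: 1 + 0.0508×1 = 1.050800.
CIP: F = S · (grow AUD)/(grow BRL) = 0.3098 × 1.010800/1.050800 = 0.2980071 AUD per BRL.

0.29801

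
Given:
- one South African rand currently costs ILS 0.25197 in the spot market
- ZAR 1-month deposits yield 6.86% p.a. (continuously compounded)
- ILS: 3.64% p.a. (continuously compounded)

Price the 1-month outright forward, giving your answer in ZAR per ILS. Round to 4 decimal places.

T = 1/12 years.
Growth of 1 ILS over T: e^(0.0364×1/12) = 1.0030379.
Growth of 1 ZAR over T: e^(0.0686×1/12) = 1.005733.
Forward (ILS per ZAR) = 0.25197 × 1.0030379 / 1.005733 = 0.2512948.
Invert for ZAR per ILS: 1 / 0.2512948 = 3.9794.

3.9794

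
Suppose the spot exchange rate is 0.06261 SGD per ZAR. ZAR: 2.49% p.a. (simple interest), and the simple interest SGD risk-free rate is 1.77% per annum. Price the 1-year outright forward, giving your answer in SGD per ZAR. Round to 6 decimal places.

T = 1 year.
SGD accumulates by 1 + 0.0177×1 = 1.017700.
ZAR growth factor: 1 + 0.0249×1 = 1.024900.
Forward (SGD per ZAR) = 0.06261 × 1.017700 / 1.024900 = 0.06217016.

0.062170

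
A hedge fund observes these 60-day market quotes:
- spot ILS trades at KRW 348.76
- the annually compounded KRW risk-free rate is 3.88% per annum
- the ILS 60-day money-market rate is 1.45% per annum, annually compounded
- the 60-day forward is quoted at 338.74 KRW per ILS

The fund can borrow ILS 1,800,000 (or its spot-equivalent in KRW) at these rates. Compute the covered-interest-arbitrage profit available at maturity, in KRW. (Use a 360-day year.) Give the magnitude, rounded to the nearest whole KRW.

T = 60/360 years.
Keep in ILS, deliver into the forward: 1,800,000·1.00240219404·338.74 = KRW 611,196,694.58.
Swap to KRW now, deposit: 1,800,000·348.76·1.00636453492 = KRW 631,763,451.36.
The quoted forward undervalues ILS, so borrow ILS, convert to KRW at spot, deposit the KRW at 3.88%, and buy ILS forward at 338.74 to cover the loan.
Arbitrage profit = |611,196,694.58 − 631,763,451.36| = KRW 20,566,757.

KRW 20,566,757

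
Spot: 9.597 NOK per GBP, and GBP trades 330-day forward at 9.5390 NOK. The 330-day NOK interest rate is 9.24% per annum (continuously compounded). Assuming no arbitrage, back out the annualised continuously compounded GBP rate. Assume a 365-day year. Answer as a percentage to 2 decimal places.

T = 330/365 years.
By CIP, F/S equals the NOK-to-GBP growth ratio: 9.539/9.597 = 0.9939564.
NOK growth factor: e^(0.0924×330/365) = 1.0871284.
So the GBP growth factor = 1.0937385.
r = ln(1.0937385)/(330/365) = 0.099105 → 9.91%.

9.91%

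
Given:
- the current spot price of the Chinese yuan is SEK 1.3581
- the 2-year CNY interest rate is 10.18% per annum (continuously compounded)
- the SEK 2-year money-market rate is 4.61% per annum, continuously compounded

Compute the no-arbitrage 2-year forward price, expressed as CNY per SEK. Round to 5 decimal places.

T = 2 years.
SEK accumulates by e^(0.0461×2) = 1.0965841.
Growth of 1 CNY over T: e^(0.1018×2) = 1.2258077.
Forward (SEK per CNY) = 1.3581 × 1.0965841 / 1.2258077 = 1.214930.
Quoted the other way: 1/1.214930 = 0.82309 CNY per SEK.

0.82309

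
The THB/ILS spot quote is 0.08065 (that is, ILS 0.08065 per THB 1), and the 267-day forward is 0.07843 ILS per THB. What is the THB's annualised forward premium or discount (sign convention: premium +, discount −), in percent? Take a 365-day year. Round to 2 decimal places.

-3.76%

T = 267/365 years.
THB trades forward at -2.75263% vs spot over the period.
Per annum: -0.0275263 / (267/365) = -0.037630 = -3.76%.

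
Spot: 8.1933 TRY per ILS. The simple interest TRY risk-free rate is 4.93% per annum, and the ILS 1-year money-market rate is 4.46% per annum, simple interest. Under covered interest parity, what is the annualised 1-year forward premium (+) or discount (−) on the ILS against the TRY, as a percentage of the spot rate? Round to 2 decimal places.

T = 1 year.
No-arbitrage forward: 8.1933 × 1.049300 / 1.044600 = 8.2301644 TRY/ILS.
Annualised premium = (F − S)/S × (1/T) = (8.2301644 − 8.1933)/8.1933 ÷ 1 = 0.45%.

+0.45%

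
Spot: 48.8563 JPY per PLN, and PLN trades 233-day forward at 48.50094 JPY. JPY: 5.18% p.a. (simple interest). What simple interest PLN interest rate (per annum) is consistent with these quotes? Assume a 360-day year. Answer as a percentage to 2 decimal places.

6.35%

T = 233/360 years.
By CIP, F/S equals the JPY-to-PLN growth ratio: 48.50094/48.8563 = 0.9927264.
The JPY side grows by 1 + 0.0518×233/360 = 1.0335261.
Hence g_PLN = 1.0410986.
r = (1.0410986 − 1)/(233/360) = 0.063500 → 6.35%.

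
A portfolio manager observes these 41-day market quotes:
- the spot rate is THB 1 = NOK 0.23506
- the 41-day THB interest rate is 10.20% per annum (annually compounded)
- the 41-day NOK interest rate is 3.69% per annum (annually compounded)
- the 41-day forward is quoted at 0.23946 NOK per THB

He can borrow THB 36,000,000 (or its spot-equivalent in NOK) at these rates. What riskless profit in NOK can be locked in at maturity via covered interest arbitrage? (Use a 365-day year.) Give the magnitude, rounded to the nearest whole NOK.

T = 41/365 years.
Keep in THB, deliver into the forward: 36,000,000·1.010969856·0.23946 = NOK 8,715,126.30.
Swap to NOK now, deposit: 36,000,000·0.23506·1.004078583 = NOK 8,496,673.62.
The quoted forward overvalues THB, so borrow NOK, buy THB at spot, deposit the THB at 10.20%, and sell the proceeds forward at 0.23946.
Profit = 8,715,126.30 − 8,496,673.62 = NOK 218,453.

NOK 218,453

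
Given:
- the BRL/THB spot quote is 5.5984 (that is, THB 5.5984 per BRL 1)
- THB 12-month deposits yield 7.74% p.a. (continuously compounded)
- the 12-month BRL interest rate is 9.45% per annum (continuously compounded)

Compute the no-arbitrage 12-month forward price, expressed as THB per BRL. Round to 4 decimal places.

T = 1 year.
THB accumulates by e^(0.0774×1) = 1.0804742.
Growth of 1 BRL over T: e^(0.0945×1) = 1.0991092.
CIP: F = S · (grow THB)/(grow BRL) = 5.5984 × 1.0804742/1.0991092 = 5.503481 THB per BRL.

5.5035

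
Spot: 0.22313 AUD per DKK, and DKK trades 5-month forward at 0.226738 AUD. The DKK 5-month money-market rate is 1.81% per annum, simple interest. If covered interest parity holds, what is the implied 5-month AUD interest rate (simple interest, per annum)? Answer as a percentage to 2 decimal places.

5.72%

T = 5/12 years.
CIP gives F = S · g_AUD/g_DKK, so g_AUD/g_DKK = 0.226738/0.22313 = 1.0161699.
DKK growth factor: 1 + 0.0181×5/12 = 1.0075417.
That pins the AUD growth at 1.0238335.
r = (1.0238335 − 1)/(5/12) = 0.057200 → 5.72%.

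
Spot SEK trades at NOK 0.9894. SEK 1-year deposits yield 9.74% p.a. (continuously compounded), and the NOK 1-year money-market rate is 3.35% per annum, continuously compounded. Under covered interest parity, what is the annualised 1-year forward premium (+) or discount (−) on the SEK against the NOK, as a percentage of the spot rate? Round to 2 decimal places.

-6.19%

T = 1 year.
F = S · g_NOK/g_SEK = 0.9894 × 1.0340674/1.1023012 = 0.9281549.
(F − S)/S ÷ T = (0.9281549 − 0.9894)/0.9894/1 = -0.061901 → -6.19%.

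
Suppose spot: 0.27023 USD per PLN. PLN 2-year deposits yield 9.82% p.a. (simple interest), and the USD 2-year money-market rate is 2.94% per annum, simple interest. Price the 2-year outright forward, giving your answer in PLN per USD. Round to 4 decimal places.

T = 2 years.
USD accumulates by 1 + 0.0294×2 = 1.058800.
Growth of 1 PLN over T: 1 + 0.0982×2 = 1.196400.
CIP: F = S · (grow USD)/(grow PLN) = 0.27023 × 1.058800/1.196400 = 0.2391504 USD per PLN.
Quoted the other way: 1/0.2391504 = 4.1815 PLN per USD.

4.1815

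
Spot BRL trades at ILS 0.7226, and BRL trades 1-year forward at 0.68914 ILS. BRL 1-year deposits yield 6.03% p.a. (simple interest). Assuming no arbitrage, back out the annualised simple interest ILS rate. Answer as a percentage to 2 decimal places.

1.12%

T = 1 year.
F/S = 0.68914/0.7226 = 0.9536950 = (growth of ILS) / (growth of BRL).
BRL growth factor: 1 + 0.0603×1 = 1.060300.
That pins the ILS growth at 1.0112028.
(1.0112028 − 1)/T = 0.011203, i.e. 1.12%.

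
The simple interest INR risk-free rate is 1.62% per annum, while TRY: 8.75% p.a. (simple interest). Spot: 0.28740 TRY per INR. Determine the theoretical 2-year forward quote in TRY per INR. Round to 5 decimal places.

0.32710

T = 2 years.
Growth of 1 TRY over T: 1 + 0.0875×2 = 1.175000.
INR growth factor: 1 + 0.0162×2 = 1.032400.
CIP: F = S · (grow TRY)/(grow INR) = 0.2874 × 1.175000/1.032400 = 0.3270971 TRY per INR.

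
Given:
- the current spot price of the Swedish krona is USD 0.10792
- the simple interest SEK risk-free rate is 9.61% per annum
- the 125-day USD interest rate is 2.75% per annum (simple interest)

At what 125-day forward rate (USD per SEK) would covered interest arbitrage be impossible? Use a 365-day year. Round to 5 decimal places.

T = 125/365 years.
USD accumulates by 1 + 0.0275×125/365 = 1.0094178.
Growth of 1 SEK over T: 1 + 0.0961×125/365 = 1.032911.
So F = 0.10792 × 1.0094178 / 1.032911 = 0.1054654 (USD/SEK).

0.10547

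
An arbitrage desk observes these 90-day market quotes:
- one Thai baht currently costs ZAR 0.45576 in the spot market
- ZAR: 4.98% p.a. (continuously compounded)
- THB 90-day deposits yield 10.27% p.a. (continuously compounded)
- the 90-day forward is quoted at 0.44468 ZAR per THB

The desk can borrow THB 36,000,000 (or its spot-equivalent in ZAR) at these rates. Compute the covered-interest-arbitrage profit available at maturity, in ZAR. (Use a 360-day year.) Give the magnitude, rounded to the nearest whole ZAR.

T = 90/360 years.
Route A — deposit THB, sell forward: 36,000,000 × 1.0260074419 × 0.44468 = ZAR 16,424,819.61.
Route B — convert at spot, deposit ZAR: 36,000,000 × 0.45576 × 1.0125278239 = ZAR 16,612,908.52.
The quoted forward undervalues THB, so borrow THB, convert to ZAR at spot, deposit the ZAR at 4.98%, and buy THB forward at 0.44468 to cover the loan.
The gap between the two covered legs is ZAR 188,089.

ZAR 188,089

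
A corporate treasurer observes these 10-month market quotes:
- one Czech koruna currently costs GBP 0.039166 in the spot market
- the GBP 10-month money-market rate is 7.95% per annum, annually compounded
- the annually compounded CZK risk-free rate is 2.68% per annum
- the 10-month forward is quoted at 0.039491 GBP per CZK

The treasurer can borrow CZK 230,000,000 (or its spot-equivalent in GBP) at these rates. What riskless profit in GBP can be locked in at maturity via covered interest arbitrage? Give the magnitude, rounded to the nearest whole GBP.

GBP 315,802

T = 10/12 years.
Invest the CZK and cover forward: 230,000,000 × 1.022283968 × 0.039491 = GBP 9,285,333.72.
Convert at spot and invest in GBP: 230,000,000 × 0.039166 × 1.065824107 = GBP 9,601,135.40.
The quoted forward undervalues CZK, so borrow CZK, convert to GBP at spot, deposit the GBP at 7.95%, and buy CZK forward at 0.039491 to cover the loan.
The gap between the two covered legs is GBP 315,802.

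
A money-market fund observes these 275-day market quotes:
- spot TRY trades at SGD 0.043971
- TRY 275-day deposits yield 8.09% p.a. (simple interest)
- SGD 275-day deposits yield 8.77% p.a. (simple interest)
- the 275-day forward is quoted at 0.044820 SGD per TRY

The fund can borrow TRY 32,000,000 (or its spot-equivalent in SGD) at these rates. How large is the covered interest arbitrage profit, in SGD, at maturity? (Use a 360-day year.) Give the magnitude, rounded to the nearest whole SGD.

T = 275/360 years.
Route A — deposit TRY, sell forward: 32,000,000 × 1.061798611 × 0.044820 = SGD 1,522,874.04.
Route B — convert at spot, deposit SGD: 32,000,000 × 0.043971 × 1.066993056 = SGD 1,501,336.05.
The quoted forward overvalues TRY, so borrow SGD, buy TRY at spot, deposit the TRY at 8.09%, and sell the proceeds forward at 0.044820.
Profit = 1,522,874.04 − 1,501,336.05 = SGD 21,538.

SGD 21,538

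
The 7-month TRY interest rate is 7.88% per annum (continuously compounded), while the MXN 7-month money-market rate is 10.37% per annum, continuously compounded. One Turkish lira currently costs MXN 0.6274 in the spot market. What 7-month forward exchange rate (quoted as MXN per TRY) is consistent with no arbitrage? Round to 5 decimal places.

0.63658

T = 7/12 years.
Growth of 1 MXN over T: e^(0.1037×7/12) = 1.0623587.
TRY accumulates by e^(0.0788×7/12) = 1.0470395.
CIP: F = S · (grow MXN)/(grow TRY) = 0.6274 × 1.0623587/1.0470395 = 0.6365795 MXN per TRY.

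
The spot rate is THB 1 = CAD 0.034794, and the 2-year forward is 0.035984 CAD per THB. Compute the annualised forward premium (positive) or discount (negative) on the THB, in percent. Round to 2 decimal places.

+1.71%

T = 2 years.
(F − S)/S = (0.035984 − 0.034794)/0.034794 = 0.0342013.
Per annum: 0.0342013 / 2 = 0.017101 = 1.71%.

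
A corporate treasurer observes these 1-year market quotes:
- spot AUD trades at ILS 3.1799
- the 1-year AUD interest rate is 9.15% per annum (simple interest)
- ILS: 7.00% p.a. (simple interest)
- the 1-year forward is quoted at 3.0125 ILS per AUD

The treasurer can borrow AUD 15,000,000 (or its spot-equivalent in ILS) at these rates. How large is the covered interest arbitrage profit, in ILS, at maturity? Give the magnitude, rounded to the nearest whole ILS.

ILS 1,715,239

T = 1 year.
Invest the AUD and cover forward: 15,000,000 × 1.091500 × 3.0125 = ILS 49,322,156.25.
Convert at spot and invest in ILS: 15,000,000 × 3.1799 × 1.070000 = ILS 51,037,395.00.
The quoted forward undervalues AUD, so borrow AUD, convert to ILS at spot, deposit the ILS at 7.00%, and buy AUD forward at 3.0125 to cover the loan.
Arbitrage profit = |49,322,156.25 − 51,037,395.00| = ILS 1,715,239.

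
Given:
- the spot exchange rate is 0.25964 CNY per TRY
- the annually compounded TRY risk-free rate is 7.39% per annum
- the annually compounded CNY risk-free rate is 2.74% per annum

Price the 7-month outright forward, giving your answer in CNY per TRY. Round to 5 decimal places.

0.25302

T = 7/12 years.
CNY growth factor: (1 + 0.0274)^(7/12) = 1.0158933.
TRY growth factor: (1 + 0.0739)^(7/12) = 1.0424668.
Forward (CNY per TRY) = 0.25964 × 1.0158933 / 1.0424668 = 0.2530215.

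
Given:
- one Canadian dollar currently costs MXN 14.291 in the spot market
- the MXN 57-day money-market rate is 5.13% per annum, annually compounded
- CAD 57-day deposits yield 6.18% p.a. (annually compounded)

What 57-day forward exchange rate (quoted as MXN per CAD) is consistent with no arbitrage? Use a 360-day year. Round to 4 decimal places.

T = 57/360 years.
MXN accumulates by (1 + 0.0513)^(57/360) = 1.00795247.
CAD accumulates by (1 + 0.0618)^(57/360) = 1.00953977.
So F = 14.291 × 1.00795247 / 1.00953977 = 14.268530 (MXN/CAD).

14.2685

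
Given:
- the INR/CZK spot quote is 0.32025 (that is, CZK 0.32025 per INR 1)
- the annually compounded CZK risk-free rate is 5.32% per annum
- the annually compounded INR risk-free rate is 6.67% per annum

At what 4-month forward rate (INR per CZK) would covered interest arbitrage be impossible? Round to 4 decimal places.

T = 4/12 years.
CZK accumulates by (1 + 0.0532)^(4/12) = 1.0174278.
INR accumulates by (1 + 0.0667)^(4/12) = 1.0217566.
Forward (CZK per INR) = 0.32025 × 1.0174278 / 1.0217566 = 0.3188932.
Quoted the other way: 1/0.3188932 = 3.1358 INR per CZK.

3.1358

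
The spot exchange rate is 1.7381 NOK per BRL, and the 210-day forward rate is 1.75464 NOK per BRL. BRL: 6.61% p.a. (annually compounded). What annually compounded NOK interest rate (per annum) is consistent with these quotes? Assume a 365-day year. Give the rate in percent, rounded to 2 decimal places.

T = 210/365 years.
F/S = 1.75464/1.7381 = 1.0095161 = (growth of NOK) / (growth of BRL).
The BRL side grows by (1 + 0.0661)^(210/365) = 1.0375125.
So the NOK growth factor = 1.0473856.
Annualise: 1.0473856^(365/210) − 1 = 0.083795 = 8.38%.

8.38%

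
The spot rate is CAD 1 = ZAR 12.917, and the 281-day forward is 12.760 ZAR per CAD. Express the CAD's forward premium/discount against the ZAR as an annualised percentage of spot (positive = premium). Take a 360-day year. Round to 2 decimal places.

-1.56%

T = 281/360 years.
Period premium: (12.760 − 12.917)/12.917 = -0.0121545.
Per annum: -0.0121545 / (281/360) = -0.015572 = -1.56%.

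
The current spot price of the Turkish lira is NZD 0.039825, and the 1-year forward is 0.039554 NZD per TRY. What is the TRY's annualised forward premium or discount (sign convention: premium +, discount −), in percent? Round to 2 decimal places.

-0.68%

T = 1 year.
TRY trades forward at -0.68048% vs spot over the period.
Per annum: -0.0068048 / 1 = -0.006805 = -0.68%.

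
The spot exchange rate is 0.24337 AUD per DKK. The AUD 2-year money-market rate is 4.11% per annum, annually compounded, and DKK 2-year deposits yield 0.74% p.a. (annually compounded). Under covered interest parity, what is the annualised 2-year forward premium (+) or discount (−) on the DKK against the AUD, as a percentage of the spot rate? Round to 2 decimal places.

T = 2 years.
No-arbitrage forward: 0.24337 × 1.0838892 / 1.0148548 = 0.25992498 AUD/DKK.
Annualised premium = (F − S)/S × (1/T) = (0.25992498 − 0.24337)/0.24337 ÷ 2 = 3.40%.

+3.40%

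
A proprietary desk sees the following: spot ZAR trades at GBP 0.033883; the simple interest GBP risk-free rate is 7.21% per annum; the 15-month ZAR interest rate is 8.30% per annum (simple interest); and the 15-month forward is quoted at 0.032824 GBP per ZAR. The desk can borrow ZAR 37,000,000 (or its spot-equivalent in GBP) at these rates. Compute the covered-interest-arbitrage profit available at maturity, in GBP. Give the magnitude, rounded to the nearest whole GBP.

T = 15/12 years.
Route A — deposit ZAR, sell forward: 37,000,000 × 1.103750 × 0.032824 = GBP 1,340,491.13.
Route B — convert at spot, deposit GBP: 37,000,000 × 0.033883 × 1.090125 = GBP 1,366,658.10.
The quoted forward undervalues ZAR, so borrow ZAR, convert to GBP at spot, deposit the GBP at 7.21%, and buy ZAR forward at 0.032824 to cover the loan.
Arbitrage profit = |1,340,491.13 − 1,366,658.10| = GBP 26,167.

GBP 26,167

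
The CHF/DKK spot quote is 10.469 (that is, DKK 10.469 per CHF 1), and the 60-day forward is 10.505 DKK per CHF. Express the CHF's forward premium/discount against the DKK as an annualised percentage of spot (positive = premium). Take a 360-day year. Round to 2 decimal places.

+2.06%

T = 60/360 years.
Period premium: (10.505 − 10.469)/10.469 = 0.0034387.
Per annum: 0.0034387 / (60/360) = 0.020632 = 2.06%.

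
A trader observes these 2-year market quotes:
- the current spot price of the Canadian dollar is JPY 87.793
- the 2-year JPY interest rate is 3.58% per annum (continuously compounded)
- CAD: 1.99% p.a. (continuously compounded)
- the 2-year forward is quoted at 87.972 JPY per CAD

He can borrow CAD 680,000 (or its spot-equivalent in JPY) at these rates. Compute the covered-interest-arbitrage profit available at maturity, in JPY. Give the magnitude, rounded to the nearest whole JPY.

T = 2 years.
Keep in CAD, deliver into the forward: 680,000·1.0406026329·87.972 = JPY 62,249,848.48.
Swap to JPY now, deposit: 680,000·87.793·1.0742255679 = JPY 64,130,449.99.
The quoted forward undervalues CAD, so borrow CAD, convert to JPY at spot, deposit the JPY at 3.58%, and buy CAD forward at 87.972 to cover the loan.
Profit = 64,130,449.99 − 62,249,848.48 = JPY 1,880,602.

JPY 1,880,602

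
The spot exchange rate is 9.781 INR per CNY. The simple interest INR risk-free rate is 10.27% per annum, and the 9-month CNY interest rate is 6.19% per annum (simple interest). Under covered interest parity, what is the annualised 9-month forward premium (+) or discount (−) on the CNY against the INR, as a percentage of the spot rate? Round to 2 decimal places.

T = 9/12 years.
F = S · g_INR/g_CNY = 9.781 × 1.077025/1.046425 = 10.067020.
(F − S)/S ÷ T = (10.067020 − 9.781)/9.781/(9/12) = 0.038990 → 3.90%.

+3.90%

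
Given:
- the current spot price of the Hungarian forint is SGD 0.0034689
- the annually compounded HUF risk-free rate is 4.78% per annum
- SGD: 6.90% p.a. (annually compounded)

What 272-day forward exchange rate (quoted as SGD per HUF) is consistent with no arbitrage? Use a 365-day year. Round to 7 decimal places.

T = 272/365 years.
SGD accumulates by (1 + 0.0690)^(272/365) = 1.0509797.
HUF accumulates by (1 + 0.0478)^(272/365) = 1.0354081.
Forward (SGD per HUF) = 0.0034689 × 1.0509797 / 1.0354081 = 0.003521069.

0.0035211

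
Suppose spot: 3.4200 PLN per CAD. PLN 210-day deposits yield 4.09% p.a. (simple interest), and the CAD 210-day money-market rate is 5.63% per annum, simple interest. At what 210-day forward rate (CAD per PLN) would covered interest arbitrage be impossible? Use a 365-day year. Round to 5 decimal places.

T = 210/365 years.
PLN growth factor: 1 + 0.0409×210/365 = 1.0235315.
CAD growth factor: 1 + 0.0563×210/365 = 1.0323918.
CIP: F = S · (grow PLN)/(grow CAD) = 3.42 × 1.0235315/1.0323918 = 3.390649 PLN per CAD.
Invert for CAD per PLN: 1 / 3.390649 = 0.29493.

0.29493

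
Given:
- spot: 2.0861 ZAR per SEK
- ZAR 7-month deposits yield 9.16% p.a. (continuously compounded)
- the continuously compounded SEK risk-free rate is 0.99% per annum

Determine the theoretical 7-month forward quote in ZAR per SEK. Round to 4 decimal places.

2.1879

T = 7/12 years.
ZAR growth factor: e^(0.0916×7/12) = 1.0548867.
Growth of 1 SEK over T: e^(0.0099×7/12) = 1.0057917.
CIP: F = S · (grow ZAR)/(grow SEK) = 2.0861 × 1.0548867/1.0057917 = 2.187927 ZAR per SEK.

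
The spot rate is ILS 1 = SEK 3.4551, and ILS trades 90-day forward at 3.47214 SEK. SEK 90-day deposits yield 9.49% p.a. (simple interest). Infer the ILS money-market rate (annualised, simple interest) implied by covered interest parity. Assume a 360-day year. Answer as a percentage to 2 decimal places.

T = 90/360 years.
CIP gives F = S · g_SEK/g_ILS, so g_SEK/g_ILS = 3.47214/3.4551 = 1.0049318.
SEK growth factor: 1 + 0.0949×90/360 = 1.023725.
Hence g_ILS = 1.018701.
(1.018701 − 1)/T = 0.074804, i.e. 7.48%.

7.48%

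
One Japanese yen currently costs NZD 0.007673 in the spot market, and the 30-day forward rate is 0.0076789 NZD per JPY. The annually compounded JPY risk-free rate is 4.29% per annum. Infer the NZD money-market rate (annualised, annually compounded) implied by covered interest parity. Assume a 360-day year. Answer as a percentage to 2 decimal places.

T = 30/360 years.
F/S = 0.0076789/0.007673 = 1.0007689 = (growth of NZD) / (growth of JPY).
The JPY side grows by (1 + 0.0429)^(30/360) = 1.0035066.
That pins the NZD growth at 1.0042782.
r = 1.0042782^(360/30) − 1 = 0.052564 → 5.26%.

5.26%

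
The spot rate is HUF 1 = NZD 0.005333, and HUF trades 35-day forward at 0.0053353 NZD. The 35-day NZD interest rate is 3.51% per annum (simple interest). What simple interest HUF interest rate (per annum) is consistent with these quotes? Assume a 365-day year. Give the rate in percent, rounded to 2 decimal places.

T = 35/365 years.
F/S = 0.0053353/0.005333 = 1.0004313 = (growth of NZD) / (growth of HUF).
The NZD side grows by 1 + 0.0351×35/365 = 1.0033658.
That pins the HUF growth at 1.0029332.
r = (1.0029332 − 1)/(35/365) = 0.030589 → 3.06%.

3.06%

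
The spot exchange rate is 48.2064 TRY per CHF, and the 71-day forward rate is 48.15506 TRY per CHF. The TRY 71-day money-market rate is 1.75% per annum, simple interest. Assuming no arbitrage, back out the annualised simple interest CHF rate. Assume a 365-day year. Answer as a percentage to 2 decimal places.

T = 71/365 years.
By CIP, F/S equals the TRY-to-CHF growth ratio: 48.15506/48.2064 = 0.9989350.
TRY growth factor: 1 + 0.0175×71/365 = 1.0034041.
Hence g_CHF = 1.0044739.
r = (1.0044739 − 1)/(71/365) = 0.023000 → 2.30%.

2.30%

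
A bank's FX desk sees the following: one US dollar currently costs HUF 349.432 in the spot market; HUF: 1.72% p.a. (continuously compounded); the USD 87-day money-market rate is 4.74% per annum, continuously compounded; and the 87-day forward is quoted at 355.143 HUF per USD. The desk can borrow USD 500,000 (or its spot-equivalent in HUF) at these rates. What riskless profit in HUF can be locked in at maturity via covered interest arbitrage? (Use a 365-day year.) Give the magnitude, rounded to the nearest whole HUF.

T = 87/365 years.
Keep in USD, deliver into the forward: 500,000·1.01136214656·355.143 = HUF 179,589,093.41.
Swap to HUF now, deposit: 500,000·349.432·1.0041081414 = HUF 175,433,758.03.
The quoted forward overvalues USD, so borrow HUF, buy USD at spot, deposit the USD at 4.74%, and sell the proceeds forward at 355.143.
Profit = 179,589,093.41 − 175,433,758.03 = HUF 4,155,335.

HUF 4,155,335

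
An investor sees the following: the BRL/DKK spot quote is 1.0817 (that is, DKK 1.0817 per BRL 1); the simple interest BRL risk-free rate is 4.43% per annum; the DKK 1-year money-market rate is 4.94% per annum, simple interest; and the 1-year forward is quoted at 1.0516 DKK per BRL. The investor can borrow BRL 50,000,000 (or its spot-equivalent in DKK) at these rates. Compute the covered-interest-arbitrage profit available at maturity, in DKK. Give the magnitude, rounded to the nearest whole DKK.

DKK 1,847,505

T = 1 year.
Route A — deposit BRL, sell forward: 50,000,000 × 1.044300 × 1.0516 = DKK 54,909,294.00.
Route B — convert at spot, deposit DKK: 50,000,000 × 1.0817 × 1.049400 = DKK 56,756,799.00.
The quoted forward undervalues BRL, so borrow BRL, convert to DKK at spot, deposit the DKK at 4.94%, and buy BRL forward at 1.0516 to cover the loan.
Profit = 56,756,799.00 − 54,909,294.00 = DKK 1,847,505.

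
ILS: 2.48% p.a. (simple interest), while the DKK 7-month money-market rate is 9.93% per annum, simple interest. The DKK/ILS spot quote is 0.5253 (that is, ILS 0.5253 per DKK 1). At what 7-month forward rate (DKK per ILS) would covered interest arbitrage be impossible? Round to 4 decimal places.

T = 7/12 years.
Growth of 1 ILS over T: 1 + 0.0248×7/12 = 1.0144667.
Growth of 1 DKK over T: 1 + 0.0993×7/12 = 1.057925.
CIP: F = S · (grow ILS)/(grow DKK) = 0.5253 × 1.0144667/1.057925 = 0.5037213 ILS per DKK.
Quoted the other way: 1/0.5037213 = 1.9852 DKK per ILS.

1.9852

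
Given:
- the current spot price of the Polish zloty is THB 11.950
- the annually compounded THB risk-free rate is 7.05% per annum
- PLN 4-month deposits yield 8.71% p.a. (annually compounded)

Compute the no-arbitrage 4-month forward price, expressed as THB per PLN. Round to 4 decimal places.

11.8889

T = 4/12 years.
THB accumulates by (1 + 0.0705)^(4/12) = 1.02296841.
PLN growth factor: (1 + 0.0871)^(4/12) = 1.02822896.
So F = 11.95 × 1.02296841 / 1.02822896 = 11.888862 (THB/PLN).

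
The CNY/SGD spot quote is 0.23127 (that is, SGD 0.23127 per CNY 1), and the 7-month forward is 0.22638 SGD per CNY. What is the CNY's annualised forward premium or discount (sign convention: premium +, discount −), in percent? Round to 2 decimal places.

-3.62%

T = 7/12 years.
(F − S)/S = (0.22638 − 0.23127)/0.23127 = -0.0211441.
×(1/T) gives -3.62% p.a.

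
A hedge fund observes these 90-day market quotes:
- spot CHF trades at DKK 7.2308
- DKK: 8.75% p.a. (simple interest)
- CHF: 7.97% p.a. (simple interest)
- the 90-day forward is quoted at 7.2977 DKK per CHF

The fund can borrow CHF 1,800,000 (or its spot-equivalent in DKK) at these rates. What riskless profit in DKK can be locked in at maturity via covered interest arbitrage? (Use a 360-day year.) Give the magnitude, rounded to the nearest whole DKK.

DKK 97,439

T = 90/360 years.
Route A — deposit CHF, sell forward: 1,800,000 × 1.019925 × 7.2977 = DKK 13,397,592.01.
Route B — convert at spot, deposit DKK: 1,800,000 × 7.2308 × 1.021875 = DKK 13,300,152.75.
The quoted forward overvalues CHF, so borrow DKK, buy CHF at spot, deposit the CHF at 7.97%, and sell the proceeds forward at 7.2977.
Arbitrage profit = |13,397,592.01 − 13,300,152.75| = DKK 97,439.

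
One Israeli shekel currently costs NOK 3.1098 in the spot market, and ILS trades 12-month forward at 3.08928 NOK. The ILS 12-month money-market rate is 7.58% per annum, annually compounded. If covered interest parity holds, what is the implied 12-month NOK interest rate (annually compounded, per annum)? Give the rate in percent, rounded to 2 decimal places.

T = 1 year.
F/S = 3.08928/3.1098 = 0.9934015 = (growth of NOK) / (growth of ILS).
ILS growth factor: (1 + 0.0758)^1 = 1.075800.
So the NOK growth factor = 1.0687013.
Annualise: 1.0687013^(1/1) − 1 = 0.068701 = 6.87%.

6.87%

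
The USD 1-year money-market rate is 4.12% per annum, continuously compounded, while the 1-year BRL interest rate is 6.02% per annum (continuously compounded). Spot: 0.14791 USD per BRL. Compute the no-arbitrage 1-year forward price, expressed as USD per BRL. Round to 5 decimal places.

0.14513

T = 1 year.
USD accumulates by e^(0.0412×1) = 1.0420605.
BRL accumulates by e^(0.0602×1) = 1.0620489.
So F = 0.14791 × 1.0420605 / 1.0620489 = 0.1451262 (USD/BRL).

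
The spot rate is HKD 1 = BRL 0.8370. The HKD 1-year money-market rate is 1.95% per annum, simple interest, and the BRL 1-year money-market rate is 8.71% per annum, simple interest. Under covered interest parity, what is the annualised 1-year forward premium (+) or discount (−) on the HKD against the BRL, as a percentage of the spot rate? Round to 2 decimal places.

+6.63%

T = 1 year.
No-arbitrage forward: 0.837 × 1.087100 / 1.019500 = 0.8924990 BRL/HKD.
Annualised premium = (F − S)/S × (1/T) = (0.8924990 − 0.837)/0.837 ÷ 1 = 6.63%.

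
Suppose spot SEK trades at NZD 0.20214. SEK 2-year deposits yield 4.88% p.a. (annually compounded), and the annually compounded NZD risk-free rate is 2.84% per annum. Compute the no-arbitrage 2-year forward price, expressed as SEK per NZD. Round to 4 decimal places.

5.1453

T = 2 years.
Growth of 1 NZD over T: (1 + 0.0284)^2 = 1.0576066.
SEK growth factor: (1 + 0.0488)^2 = 1.0999814.
CIP: F = S · (grow NZD)/(grow SEK) = 0.20214 × 1.0576066/1.0999814 = 0.1943529 NZD per SEK.
Invert for SEK per NZD: 1 / 0.1943529 = 5.1453.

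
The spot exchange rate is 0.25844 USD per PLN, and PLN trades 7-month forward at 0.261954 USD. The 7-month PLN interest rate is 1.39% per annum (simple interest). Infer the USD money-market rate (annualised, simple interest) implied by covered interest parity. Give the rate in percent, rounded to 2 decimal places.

T = 7/12 years.
By CIP, F/S equals the USD-to-PLN growth ratio: 0.261954/0.25844 = 1.0135970.
The PLN side grows by 1 + 0.0139×7/12 = 1.0081083.
So the USD growth factor = 1.0218155.
r = (1.0218155 − 1)/(7/12) = 0.037398 → 3.74%.

3.74%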